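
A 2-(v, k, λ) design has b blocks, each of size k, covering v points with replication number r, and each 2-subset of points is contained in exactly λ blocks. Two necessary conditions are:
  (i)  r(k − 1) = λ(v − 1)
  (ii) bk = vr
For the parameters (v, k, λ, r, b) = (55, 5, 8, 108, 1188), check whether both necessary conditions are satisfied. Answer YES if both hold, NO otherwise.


Condition (i): r(k − 1) = 108·4 = 432; λ(v − 1) = 8·54 = 432. Match? YES.
Condition (ii): bk = 1188·5 = 5940; vr = 55·108 = 5940. Match? YES.
Both conditions hold? YES.

YES


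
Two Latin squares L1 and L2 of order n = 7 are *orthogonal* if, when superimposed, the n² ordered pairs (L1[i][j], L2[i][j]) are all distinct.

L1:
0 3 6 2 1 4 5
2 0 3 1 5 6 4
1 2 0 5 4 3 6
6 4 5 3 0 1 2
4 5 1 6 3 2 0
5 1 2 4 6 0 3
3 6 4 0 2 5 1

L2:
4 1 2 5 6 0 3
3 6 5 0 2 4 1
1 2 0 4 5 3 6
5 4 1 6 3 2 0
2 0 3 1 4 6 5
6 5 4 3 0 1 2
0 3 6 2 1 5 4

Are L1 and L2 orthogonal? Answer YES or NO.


Form the n² = 49 superimposed pairs (L1[i][j], L2[i][j]), row by row (rows and columns indexed from 0):
row 0: (0,4) (3,1) (6,2) (2,5) (1,6) (4,0) (5,3)
row 1: (2,3) (0,6) (3,5) (1,0) (5,2) (6,4) (4,1)
row 2: (1,1) (2,2) (0,0) (5,4) (4,5) (3,3) (6,6)
row 3: (6,5) (4,4) (5,1) (3,6) (0,3) (1,2) (2,0)
row 4: (4,2) (5,0) (1,3) (6,1) (3,4) (2,6) (0,5)
row 5: (5,6) (1,5) (2,4) (4,3) (6,0) (0,1) (3,2)
row 6: (3,0) (6,3) (4,6) (0,2) (2,1) (5,5) (1,4)
Orthogonality requires all 49 pairs distinct.
Check by first coordinate: for each symbol s of L1, list the L2 entries in the n cells where L1 = s; they must all differ.
  L1 = 0: L2 entries (in reading order) 4, 6, 0, 3, 5, 1, 2 — all 7 distinct ✓
  L1 = 1: L2 entries (in reading order) 6, 0, 1, 2, 3, 5, 4 — all 7 distinct ✓
  L1 = 2: L2 entries (in reading order) 5, 3, 2, 0, 6, 4, 1 — all 7 distinct ✓
  L1 = 3: L2 entries (in reading order) 1, 5, 3, 6, 4, 2, 0 — all 7 distinct ✓
  L1 = 4: L2 entries (in reading order) 0, 1, 5, 4, 2, 3, 6 — all 7 distinct ✓
  L1 = 5: L2 entries (in reading order) 3, 2, 4, 1, 0, 6, 5 — all 7 distinct ✓
  L1 = 6: L2 entries (in reading order) 2, 4, 6, 5, 1, 0, 3 — all 7 distinct ✓
Every symbol of L1 meets every symbol of L2 exactly once, so all 49 pairs are distinct (49 of 49).
Conclusion: YES.

YES


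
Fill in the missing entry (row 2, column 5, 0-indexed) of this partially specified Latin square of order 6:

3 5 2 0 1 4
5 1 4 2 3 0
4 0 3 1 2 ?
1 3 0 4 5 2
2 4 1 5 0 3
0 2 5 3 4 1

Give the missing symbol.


Row 2 contains symbols [0, 1, 2, 3, 4] — missing [5].
Column 5 contains symbols [0, 1, 2, 3, 4] — missing [5].
The missing symbol must appear in both missing sets; intersection = [5].
Therefore the hidden value is 5.

Missing value = 5.


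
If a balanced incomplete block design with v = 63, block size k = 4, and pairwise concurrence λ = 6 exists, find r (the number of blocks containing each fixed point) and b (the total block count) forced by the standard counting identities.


Any 2-(v, k, λ) BIBD satisfies two necessary conditions:
  (i)  Each point sits in r blocks, and counting incidences through any fixed point gives r(k − 1) = λ(v − 1), so r = λ(v − 1)/(k − 1).
  (ii) Total incidences bk = vr, so b = vr/k.
Step 1: r = λ(v − 1)/(k − 1) = 6·(63 − 1)/(4 − 1) = 6·62/3 = 372/3 = 124.
Step 2: b = vr/k = 63·124/4 = 7812/4 = 1953.
Check integrality: r = 124 ∈ Z ✓, b = 1953 ∈ Z ✓.
(These identities are necessary conditions: they determine r and b for any design with these parameters, but do not by themselves prove that one exists.)

r = 124, b = 1953.


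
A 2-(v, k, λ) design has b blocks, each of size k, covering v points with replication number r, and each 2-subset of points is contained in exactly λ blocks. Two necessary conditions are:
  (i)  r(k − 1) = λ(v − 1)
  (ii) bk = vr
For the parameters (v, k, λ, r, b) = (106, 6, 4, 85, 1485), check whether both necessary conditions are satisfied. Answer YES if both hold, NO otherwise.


Condition (i): r(k − 1) = 85·5 = 425; λ(v − 1) = 4·105 = 420. Match? NO.
Condition (ii): bk = 1485·6 = 8910; vr = 106·85 = 9010. Match? NO.
Both conditions hold? NO.

NO


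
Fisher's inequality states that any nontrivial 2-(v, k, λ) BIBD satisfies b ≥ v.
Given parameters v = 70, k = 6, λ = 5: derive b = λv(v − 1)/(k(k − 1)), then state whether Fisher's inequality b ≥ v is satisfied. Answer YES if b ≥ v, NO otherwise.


b = λv(v − 1)/(k(k − 1)) = 5·70·69/(6·5) = 24150/30 = 805.
Compare with v = 70: b ≥ v, so Fisher's inequality holds.

YES


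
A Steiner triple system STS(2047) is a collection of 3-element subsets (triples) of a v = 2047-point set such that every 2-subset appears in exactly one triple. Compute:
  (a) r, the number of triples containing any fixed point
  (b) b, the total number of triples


An STS(v) is a 2-(v, 3, 1) BIBD: block size k = 3, λ = 1.
Replication: r(k − 1) = λ(v − 1) ⇒ r·2 = 2047 − 1 = 2046 ⇒ r = 1023.
Block count: b = v(v − 1)/6 = 2047·2046/6 = 4188162/6 = 698027.

r = 1023, b = 698027.


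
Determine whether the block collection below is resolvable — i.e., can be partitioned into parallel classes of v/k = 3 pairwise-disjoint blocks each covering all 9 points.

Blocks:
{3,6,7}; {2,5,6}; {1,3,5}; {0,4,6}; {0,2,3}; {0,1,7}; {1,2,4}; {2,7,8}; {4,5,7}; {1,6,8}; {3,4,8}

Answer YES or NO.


v = 9, block size k = 3, number of blocks = 11.
For resolvability, blocks must partition into parallel classes of size v/k = 3.
Total blocks must therefore be a multiple of 3: 11 = 3·3 + 2 ⇒ not divisible ✗.
Resolvable? NO.

NO


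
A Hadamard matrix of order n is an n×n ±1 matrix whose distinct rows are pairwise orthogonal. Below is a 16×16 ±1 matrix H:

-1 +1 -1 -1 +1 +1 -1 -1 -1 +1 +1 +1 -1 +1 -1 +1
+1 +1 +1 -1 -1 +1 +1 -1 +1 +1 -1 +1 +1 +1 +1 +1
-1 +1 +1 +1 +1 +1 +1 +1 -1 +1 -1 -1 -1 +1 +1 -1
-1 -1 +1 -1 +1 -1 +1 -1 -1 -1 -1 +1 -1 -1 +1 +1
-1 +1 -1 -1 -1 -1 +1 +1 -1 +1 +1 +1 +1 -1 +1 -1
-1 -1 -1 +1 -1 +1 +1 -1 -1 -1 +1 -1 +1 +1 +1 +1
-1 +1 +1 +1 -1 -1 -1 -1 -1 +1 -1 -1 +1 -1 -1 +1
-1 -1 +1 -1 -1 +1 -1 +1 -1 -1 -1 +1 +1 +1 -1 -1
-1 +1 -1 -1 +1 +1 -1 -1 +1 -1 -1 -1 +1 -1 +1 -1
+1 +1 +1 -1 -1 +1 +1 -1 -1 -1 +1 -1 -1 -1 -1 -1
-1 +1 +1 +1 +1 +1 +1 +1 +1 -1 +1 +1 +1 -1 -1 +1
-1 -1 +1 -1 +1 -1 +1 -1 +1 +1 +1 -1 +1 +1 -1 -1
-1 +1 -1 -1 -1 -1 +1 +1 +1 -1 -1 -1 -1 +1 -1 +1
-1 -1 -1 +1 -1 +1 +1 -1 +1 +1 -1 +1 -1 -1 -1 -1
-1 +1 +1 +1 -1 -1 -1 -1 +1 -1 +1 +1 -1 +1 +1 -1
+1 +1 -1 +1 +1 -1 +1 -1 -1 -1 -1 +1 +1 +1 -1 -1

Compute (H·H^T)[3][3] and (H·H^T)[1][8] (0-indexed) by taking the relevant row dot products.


Row 1 of H: [1, 1, 1, -1, -1, 1, 1, -1, 1, 1, -1, 1, 1, 1, 1, 1].
Row 3 of H: [-1, -1, 1, -1, 1, -1, 1, -1, -1, -1, -1, 1, -1, -1, 1, 1].
Row 8 of H: [-1, 1, -1, -1, 1, 1, -1, -1, 1, -1, -1, -1, 1, -1, 1, -1].
(H·H^T)[3][3] = Σ_j H[3][j]·H[3][j] = (-1)² + (-1)² + (1)² + (-1)² + (1)² + (-1)² + (1)² + (-1)² + (-1)² + (-1)² + (-1)² + (1)² + (-1)² + (-1)² + (1)² + (1)² = 1 + 1 + 1 + 1 + 1 + 1 + 1 + 1 + 1 + 1 + 1 + 1 + 1 + 1 + 1 + 1 = 16.
(H·H^T)[1][8] = Σ_j H[1][j]·H[8][j] = (1)·(-1) + (1)·(1) + (1)·(-1) + (-1)·(-1) + (-1)·(1) + (1)·(1) + (1)·(-1) + (-1)·(-1) + (1)·(1) + (1)·(-1) + (-1)·(-1) + (1)·(-1) + (1)·(1) + (1)·(-1) + (1)·(1) + (1)·(-1) = -1 + 1 + -1 + 1 + -1 + 1 + -1 + 1 + 1 + -1 + 1 + -1 + 1 + -1 + 1 + -1 = 0.
So rows 1 and 8 are orthogonal; the diagonal entry equals n = 16.

(3,3) entry = 16; (1,8) entry = 0.


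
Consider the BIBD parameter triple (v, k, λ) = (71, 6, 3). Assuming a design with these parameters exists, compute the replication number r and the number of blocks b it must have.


Any 2-(v, k, λ) BIBD satisfies two necessary conditions:
  (i)  Each point sits in r blocks, and counting incidences through any fixed point gives r(k − 1) = λ(v − 1), so r = λ(v − 1)/(k − 1).
  (ii) Total incidences bk = vr, so b = vr/k.
Step 1: r = λ(v − 1)/(k − 1) = 3·(71 − 1)/(6 − 1) = 3·70/5 = 210/5 = 42.
Step 2: b = vr/k = 71·42/6 = 2982/6 = 497.
Check integrality: r = 42 ∈ Z ✓, b = 497 ∈ Z ✓.
(These identities are necessary conditions: they determine r and b for any design with these parameters, but do not by themselves prove that one exists.)

r = 42, b = 497.


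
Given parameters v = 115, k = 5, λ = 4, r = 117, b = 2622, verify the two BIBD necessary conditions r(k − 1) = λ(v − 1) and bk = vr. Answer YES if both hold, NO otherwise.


Condition (i): r(k − 1) = 117·4 = 468; λ(v − 1) = 4·114 = 456. Match? NO.
Condition (ii): bk = 2622·5 = 13110; vr = 115·117 = 13455. Match? NO.
Both conditions hold? NO.

NO


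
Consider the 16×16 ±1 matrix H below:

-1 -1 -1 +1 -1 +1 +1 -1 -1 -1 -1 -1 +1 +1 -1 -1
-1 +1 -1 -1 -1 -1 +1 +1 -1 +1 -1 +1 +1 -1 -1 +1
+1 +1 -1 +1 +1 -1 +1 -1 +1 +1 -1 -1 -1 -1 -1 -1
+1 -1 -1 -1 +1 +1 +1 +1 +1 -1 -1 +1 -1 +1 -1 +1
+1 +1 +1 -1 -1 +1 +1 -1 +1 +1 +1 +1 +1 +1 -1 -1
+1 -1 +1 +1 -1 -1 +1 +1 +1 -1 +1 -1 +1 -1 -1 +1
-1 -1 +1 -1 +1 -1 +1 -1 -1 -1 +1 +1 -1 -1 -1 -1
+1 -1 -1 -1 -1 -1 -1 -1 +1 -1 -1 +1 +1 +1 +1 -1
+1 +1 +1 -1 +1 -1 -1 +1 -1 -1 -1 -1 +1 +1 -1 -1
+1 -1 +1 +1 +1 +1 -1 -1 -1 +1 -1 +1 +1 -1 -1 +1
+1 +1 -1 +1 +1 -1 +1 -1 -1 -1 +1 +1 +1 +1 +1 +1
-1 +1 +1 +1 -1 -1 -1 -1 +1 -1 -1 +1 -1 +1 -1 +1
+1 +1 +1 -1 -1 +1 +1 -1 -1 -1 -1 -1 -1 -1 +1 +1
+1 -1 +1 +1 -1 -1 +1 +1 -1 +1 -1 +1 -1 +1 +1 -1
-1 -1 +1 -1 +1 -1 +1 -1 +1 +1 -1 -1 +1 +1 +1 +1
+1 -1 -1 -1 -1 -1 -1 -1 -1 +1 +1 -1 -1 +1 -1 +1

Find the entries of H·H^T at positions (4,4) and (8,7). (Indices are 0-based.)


Row 4 of H: [1, 1, 1, -1, -1, 1, 1, -1, 1, 1, 1, 1, 1, 1, -1, -1].
Row 7 of H: [1, -1, -1, -1, -1, -1, -1, -1, 1, -1, -1, 1, 1, 1, 1, -1].
Row 8 of H: [1, 1, 1, -1, 1, -1, -1, 1, -1, -1, -1, -1, 1, 1, -1, -1].
(H·H^T)[4][4] = Σ_j H[4][j]·H[4][j] = (1)² + (1)² + (1)² + (-1)² + (-1)² + (1)² + (1)² + (-1)² + (1)² + (1)² + (1)² + (1)² + (1)² + (1)² + (-1)² + (-1)² = 1 + 1 + 1 + 1 + 1 + 1 + 1 + 1 + 1 + 1 + 1 + 1 + 1 + 1 + 1 + 1 = 16.
(H·H^T)[8][7] = Σ_j H[8][j]·H[7][j] = (1)·(1) + (1)·(-1) + (1)·(-1) + (-1)·(-1) + (1)·(-1) + (-1)·(-1) + (-1)·(-1) + (1)·(-1) + (-1)·(1) + (-1)·(-1) + (-1)·(-1) + (-1)·(1) + (1)·(1) + (1)·(1) + (-1)·(1) + (-1)·(-1) = 1 + -1 + -1 + 1 + -1 + 1 + 1 + -1 + -1 + 1 + 1 + -1 + 1 + 1 + -1 + 1 = 2.
Rows 8 and 7 are not orthogonal (dot product = 2 ≠ 0), so H is not a Hadamard matrix.

(4,4) entry = 16; (8,7) entry = 2.


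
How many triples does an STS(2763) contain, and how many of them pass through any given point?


An STS(v) is a 2-(v, 3, 1) BIBD: block size k = 3, λ = 1.
Replication: r(k − 1) = λ(v − 1) ⇒ r·2 = 2763 − 1 = 2762 ⇒ r = 1381.
Block count: b = v(v − 1)/6 = 2763·2762/6 = 7631406/6 = 1271901.

r = 1381, b = 1271901.


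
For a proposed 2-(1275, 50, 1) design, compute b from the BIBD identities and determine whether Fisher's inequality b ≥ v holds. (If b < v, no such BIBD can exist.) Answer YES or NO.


b = λv(v − 1)/(k(k − 1)) = 1·1275·1274/(50·49) = 1624350/2450 = 663.
Compare with v = 1275: b < v, so Fisher's inequality fails.

NO


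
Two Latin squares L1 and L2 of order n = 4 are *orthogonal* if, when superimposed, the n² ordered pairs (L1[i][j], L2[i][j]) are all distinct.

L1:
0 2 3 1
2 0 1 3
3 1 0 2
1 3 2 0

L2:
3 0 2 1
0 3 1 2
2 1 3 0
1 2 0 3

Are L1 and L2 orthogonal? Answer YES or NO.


Form the n² = 16 superimposed pairs (L1[i][j], L2[i][j]), row by row (rows and columns indexed from 0):
row 0: (0,3) (2,0) (3,2) (1,1)
row 1: (2,0) (0,3) (1,1) (3,2)
row 2: (3,2) (1,1) (0,3) (2,0)
row 3: (1,1) (3,2) (2,0) (0,3)
Orthogonality requires all 16 pairs distinct.
But the pair (2,0) repeats: cell (0,1) has L1 = 2, L2 = 0, and cell (1,0) has L1 = 2, L2 = 0.
A repeated pair means some other pair never occurs (only 4 distinct pairs out of 16), so the squares are not orthogonal.
Conclusion: NO.

NO


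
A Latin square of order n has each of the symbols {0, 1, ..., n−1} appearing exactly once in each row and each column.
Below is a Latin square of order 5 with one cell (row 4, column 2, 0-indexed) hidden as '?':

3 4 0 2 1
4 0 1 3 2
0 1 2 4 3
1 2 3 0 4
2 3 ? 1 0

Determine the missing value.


Row 4 contains symbols [0, 1, 2, 3] — missing [4].
Column 2 contains symbols [0, 1, 2, 3] — missing [4].
The missing symbol must appear in both missing sets; intersection = [4].
Therefore the hidden value is 4.

Missing value = 4.


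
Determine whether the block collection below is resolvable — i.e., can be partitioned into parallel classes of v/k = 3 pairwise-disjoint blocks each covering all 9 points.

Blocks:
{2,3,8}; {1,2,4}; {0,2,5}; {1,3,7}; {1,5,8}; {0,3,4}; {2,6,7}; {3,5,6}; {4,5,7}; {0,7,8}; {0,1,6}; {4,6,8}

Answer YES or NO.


v = 9, block size k = 3, number of blocks = 12.
For resolvability, blocks must partition into parallel classes of size v/k = 3.
Total blocks must therefore be a multiple of 3: 12 = 3·4 + 0 ⇒ divisible ✓.
Greedy packing gives 4 candidate class(es). Each should be a full parallel class (size 3, covers all 9 points).
  Class 1 (3 blocks): {2,3,8}; {4,5,7}; {0,1,6}. Points covered: [0, 1, 2, 3, 4, 5, 6, 7, 8].
  Class 2 (3 blocks): {1,2,4}; {3,5,6}; {0,7,8}. Points covered: [0, 1, 2, 3, 4, 5, 6, 7, 8].
  Class 3 (3 blocks): {0,2,5}; {1,3,7}; {4,6,8}. Points covered: [0, 1, 2, 3, 4, 5, 6, 7, 8].
  Class 4 (3 blocks): {1,5,8}; {0,3,4}; {2,6,7}. Points covered: [0, 1, 2, 3, 4, 5, 6, 7, 8].
All classes full (size 3)? YES. All classes cover every point? YES.
Resolvable? YES.

YES


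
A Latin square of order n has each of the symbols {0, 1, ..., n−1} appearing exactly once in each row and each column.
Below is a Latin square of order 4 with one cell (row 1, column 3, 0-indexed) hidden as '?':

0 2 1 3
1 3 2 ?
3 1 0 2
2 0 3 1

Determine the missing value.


Row 1 contains symbols [1, 2, 3] — missing [0].
Column 3 contains symbols [1, 2, 3] — missing [0].
The missing symbol must appear in both missing sets; intersection = [0].
Therefore the hidden value is 0.

Missing value = 0.


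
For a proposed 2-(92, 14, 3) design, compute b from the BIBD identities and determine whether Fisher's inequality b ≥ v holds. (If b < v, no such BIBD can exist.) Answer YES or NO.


b = λv(v − 1)/(k(k − 1)) = 3·92·91/(14·13) = 25116/182 = 138.
Compare with v = 92: b ≥ v, so Fisher's inequality holds.

YES


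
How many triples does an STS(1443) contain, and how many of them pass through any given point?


An STS(v) is a 2-(v, 3, 1) BIBD: block size k = 3, λ = 1.
Replication: r(k − 1) = λ(v − 1) ⇒ r·2 = 1443 − 1 = 1442 ⇒ r = 721.
Block count: b = v(v − 1)/6 = 1443·1442/6 = 2080806/6 = 346801.

r = 721, b = 346801.


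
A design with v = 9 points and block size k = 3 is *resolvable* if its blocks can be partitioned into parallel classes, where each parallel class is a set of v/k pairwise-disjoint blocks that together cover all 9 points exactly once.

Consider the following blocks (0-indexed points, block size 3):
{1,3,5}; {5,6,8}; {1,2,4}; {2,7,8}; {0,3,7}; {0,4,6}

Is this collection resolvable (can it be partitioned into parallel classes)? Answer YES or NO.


v = 9, block size k = 3, number of blocks = 6.
For resolvability, blocks must partition into parallel classes of size v/k = 3.
Total blocks must therefore be a multiple of 3: 6 = 3·2 + 0 ⇒ divisible ✓.
Greedy packing gives 2 candidate class(es). Each should be a full parallel class (size 3, covers all 9 points).
  Class 1 (3 blocks): {1,3,5}; {2,7,8}; {0,4,6}. Points covered: [0, 1, 2, 3, 4, 5, 6, 7, 8].
  Class 2 (3 blocks): {5,6,8}; {1,2,4}; {0,3,7}. Points covered: [0, 1, 2, 3, 4, 5, 6, 7, 8].
All classes full (size 3)? YES. All classes cover every point? YES.
Resolvable? YES.

YES


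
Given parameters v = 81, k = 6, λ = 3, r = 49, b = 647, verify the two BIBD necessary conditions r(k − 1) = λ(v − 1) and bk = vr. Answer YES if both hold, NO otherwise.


Condition (i): r(k − 1) = 49·5 = 245; λ(v − 1) = 3·80 = 240. Match? NO.
Condition (ii): bk = 647·6 = 3882; vr = 81·49 = 3969. Match? NO.
Both conditions hold? NO.

NO


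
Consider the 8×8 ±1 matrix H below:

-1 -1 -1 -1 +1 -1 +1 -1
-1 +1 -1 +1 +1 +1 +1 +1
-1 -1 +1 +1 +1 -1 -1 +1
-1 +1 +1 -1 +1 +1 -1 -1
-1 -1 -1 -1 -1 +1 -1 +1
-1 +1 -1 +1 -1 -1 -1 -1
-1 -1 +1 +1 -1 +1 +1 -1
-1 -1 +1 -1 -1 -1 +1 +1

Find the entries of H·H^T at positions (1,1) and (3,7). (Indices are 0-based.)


Row 1 of H: [-1, 1, -1, 1, 1, 1, 1, 1].
Row 3 of H: [-1, 1, 1, -1, 1, 1, -1, -1].
Row 7 of H: [-1, -1, 1, -1, -1, -1, 1, 1].
(H·H^T)[1][1] = Σ_j H[1][j]·H[1][j] = (-1)² + (1)² + (-1)² + (1)² + (1)² + (1)² + (1)² + (1)² = 1 + 1 + 1 + 1 + 1 + 1 + 1 + 1 = 8.
(H·H^T)[3][7] = Σ_j H[3][j]·H[7][j] = (-1)·(-1) + (1)·(-1) + (1)·(1) + (-1)·(-1) + (1)·(-1) + (1)·(-1) + (-1)·(1) + (-1)·(1) = 1 + -1 + 1 + 1 + -1 + -1 + -1 + -1 = -2.
Rows 3 and 7 are not orthogonal (dot product = -2 ≠ 0), so H is not a Hadamard matrix.

(1,1) entry = 8; (3,7) entry = -2.


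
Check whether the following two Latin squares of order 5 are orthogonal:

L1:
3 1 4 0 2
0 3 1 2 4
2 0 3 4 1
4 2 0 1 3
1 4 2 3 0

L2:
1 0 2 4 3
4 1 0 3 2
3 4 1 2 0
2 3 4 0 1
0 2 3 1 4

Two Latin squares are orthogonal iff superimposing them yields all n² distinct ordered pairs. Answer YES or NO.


Form the n² = 25 superimposed pairs (L1[i][j], L2[i][j]), row by row (rows and columns indexed from 0):
row 0: (3,1) (1,0) (4,2) (0,4) (2,3)
row 1: (0,4) (3,1) (1,0) (2,3) (4,2)
row 2: (2,3) (0,4) (3,1) (4,2) (1,0)
row 3: (4,2) (2,3) (0,4) (1,0) (3,1)
row 4: (1,0) (4,2) (2,3) (3,1) (0,4)
Orthogonality requires all 25 pairs distinct.
But the pair (0,4) repeats: cell (0,3) has L1 = 0, L2 = 4, and cell (1,0) has L1 = 0, L2 = 4.
A repeated pair means some other pair never occurs (only 5 distinct pairs out of 25), so the squares are not orthogonal.
Conclusion: NO.

NO


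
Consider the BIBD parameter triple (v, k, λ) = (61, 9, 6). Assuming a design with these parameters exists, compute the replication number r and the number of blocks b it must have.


Any 2-(v, k, λ) BIBD satisfies two necessary conditions:
  (i)  Each point sits in r blocks, and counting incidences through any fixed point gives r(k − 1) = λ(v − 1), so r = λ(v − 1)/(k − 1).
  (ii) Total incidences bk = vr, so b = vr/k.
Step 1: r = λ(v − 1)/(k − 1) = 6·(61 − 1)/(9 − 1) = 6·60/8 = 360/8 = 45.
Step 2: b = vr/k = 61·45/9 = 2745/9 = 305.
Check integrality: r = 45 ∈ Z ✓, b = 305 ∈ Z ✓.
(These identities are necessary conditions: they determine r and b for any design with these parameters, but do not by themselves prove that one exists.)

r = 45, b = 305.


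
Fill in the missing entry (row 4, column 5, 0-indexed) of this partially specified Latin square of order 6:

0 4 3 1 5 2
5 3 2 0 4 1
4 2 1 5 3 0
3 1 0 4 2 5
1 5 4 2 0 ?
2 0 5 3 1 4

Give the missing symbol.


Row 4 contains symbols [0, 1, 2, 4, 5] — missing [3].
Column 5 contains symbols [0, 1, 2, 4, 5] — missing [3].
The missing symbol must appear in both missing sets; intersection = [3].
Therefore the hidden value is 3.

Missing value = 3.


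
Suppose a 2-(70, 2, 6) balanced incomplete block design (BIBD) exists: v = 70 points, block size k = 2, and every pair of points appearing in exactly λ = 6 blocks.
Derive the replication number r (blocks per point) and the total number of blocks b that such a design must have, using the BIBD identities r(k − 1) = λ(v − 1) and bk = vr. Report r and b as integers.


Any 2-(v, k, λ) BIBD satisfies two necessary conditions:
  (i)  Each point sits in r blocks, and counting incidences through any fixed point gives r(k − 1) = λ(v − 1), so r = λ(v − 1)/(k − 1).
  (ii) Total incidences bk = vr, so b = vr/k.
Step 1: r = λ(v − 1)/(k − 1) = 6·(70 − 1)/(2 − 1) = 6·69/1 = 414/1 = 414.
Step 2: b = vr/k = 70·414/2 = 28980/2 = 14490.
Check integrality: r = 414 ∈ Z ✓, b = 14490 ∈ Z ✓.
(These identities are necessary conditions: they determine r and b for any design with these parameters, but do not by themselves prove that one exists.)

r = 414, b = 14490.


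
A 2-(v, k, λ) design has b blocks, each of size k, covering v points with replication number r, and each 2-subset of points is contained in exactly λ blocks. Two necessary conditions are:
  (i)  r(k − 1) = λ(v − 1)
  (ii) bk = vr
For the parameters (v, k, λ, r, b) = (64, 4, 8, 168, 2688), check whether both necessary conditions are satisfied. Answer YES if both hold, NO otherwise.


Condition (i): r(k − 1) = 168·3 = 504; λ(v − 1) = 8·63 = 504. Match? YES.
Condition (ii): bk = 2688·4 = 10752; vr = 64·168 = 10752. Match? YES.
Both conditions hold? YES.

YES


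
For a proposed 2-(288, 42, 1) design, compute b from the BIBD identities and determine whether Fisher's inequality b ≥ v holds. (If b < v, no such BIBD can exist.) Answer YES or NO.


b = λv(v − 1)/(k(k − 1)) = 1·288·287/(42·41) = 82656/1722 = 48.
Compare with v = 288: b < v, so Fisher's inequality fails.

NO


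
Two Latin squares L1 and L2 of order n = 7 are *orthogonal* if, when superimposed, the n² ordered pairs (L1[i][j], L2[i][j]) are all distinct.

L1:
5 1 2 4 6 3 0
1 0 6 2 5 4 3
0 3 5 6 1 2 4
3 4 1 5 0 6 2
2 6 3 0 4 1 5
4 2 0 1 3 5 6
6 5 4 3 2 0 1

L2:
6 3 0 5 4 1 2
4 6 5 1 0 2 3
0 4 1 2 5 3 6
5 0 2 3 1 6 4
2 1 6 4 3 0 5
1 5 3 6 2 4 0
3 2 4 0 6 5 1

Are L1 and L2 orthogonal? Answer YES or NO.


Form the n² = 49 superimposed pairs (L1[i][j], L2[i][j]), row by row (rows and columns indexed from 0):
row 0: (5,6) (1,3) (2,0) (4,5) (6,4) (3,1) (0,2)
row 1: (1,4) (0,6) (6,5) (2,1) (5,0) (4,2) (3,3)
row 2: (0,0) (3,4) (5,1) (6,2) (1,5) (2,3) (4,6)
row 3: (3,5) (4,0) (1,2) (5,3) (0,1) (6,6) (2,4)
row 4: (2,2) (6,1) (3,6) (0,4) (4,3) (1,0) (5,5)
row 5: (4,1) (2,5) (0,3) (1,6) (3,2) (5,4) (6,0)
row 6: (6,3) (5,2) (4,4) (3,0) (2,6) (0,5) (1,1)
Orthogonality requires all 49 pairs distinct.
Check by first coordinate: for each symbol s of L1, list the L2 entries in the n cells where L1 = s; they must all differ.
  L1 = 0: L2 entries (in reading order) 2, 6, 0, 1, 4, 3, 5 — all 7 distinct ✓
  L1 = 1: L2 entries (in reading order) 3, 4, 5, 2, 0, 6, 1 — all 7 distinct ✓
  L1 = 2: L2 entries (in reading order) 0, 1, 3, 4, 2, 5, 6 — all 7 distinct ✓
  L1 = 3: L2 entries (in reading order) 1, 3, 4, 5, 6, 2, 0 — all 7 distinct ✓
  L1 = 4: L2 entries (in reading order) 5, 2, 6, 0, 3, 1, 4 — all 7 distinct ✓
  L1 = 5: L2 entries (in reading order) 6, 0, 1, 3, 5, 4, 2 — all 7 distinct ✓
  L1 = 6: L2 entries (in reading order) 4, 5, 2, 6, 1, 0, 3 — all 7 distinct ✓
Every symbol of L1 meets every symbol of L2 exactly once, so all 49 pairs are distinct (49 of 49).
Conclusion: YES.

YES


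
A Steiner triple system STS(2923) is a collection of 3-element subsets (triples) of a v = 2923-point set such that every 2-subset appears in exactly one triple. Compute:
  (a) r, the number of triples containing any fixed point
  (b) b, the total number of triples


An STS(v) is a 2-(v, 3, 1) BIBD: block size k = 3, λ = 1.
Replication: r(k − 1) = λ(v − 1) ⇒ r·2 = 2923 − 1 = 2922 ⇒ r = 1461.
Block count: bk = vr ⇒ b·3 = 2923·1461 = 4270503 ⇒ b = 1423501.

r = 1461, b = 1423501.


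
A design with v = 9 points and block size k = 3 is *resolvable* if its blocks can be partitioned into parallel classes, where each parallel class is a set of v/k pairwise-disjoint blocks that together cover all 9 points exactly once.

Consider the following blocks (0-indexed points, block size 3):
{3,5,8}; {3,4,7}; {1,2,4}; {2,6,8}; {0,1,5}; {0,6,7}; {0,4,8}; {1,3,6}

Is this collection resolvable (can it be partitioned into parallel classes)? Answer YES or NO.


v = 9, block size k = 3, number of blocks = 8.
For resolvability, blocks must partition into parallel classes of size v/k = 3.
Total blocks must therefore be a multiple of 3: 8 = 3·2 + 2 ⇒ not divisible ✗.
Resolvable? NO.

NO


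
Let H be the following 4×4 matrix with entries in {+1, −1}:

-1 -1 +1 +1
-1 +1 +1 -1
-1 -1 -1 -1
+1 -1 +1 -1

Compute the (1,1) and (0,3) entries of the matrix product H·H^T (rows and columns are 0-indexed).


Row 0 of H: [-1, -1, 1, 1].
Row 1 of H: [-1, 1, 1, -1].
Row 3 of H: [1, -1, 1, -1].
(H·H^T)[1][1] = Σ_j H[1][j]·H[1][j] = (-1)² + (1)² + (1)² + (-1)² = 1 + 1 + 1 + 1 = 4.
(H·H^T)[0][3] = Σ_j H[0][j]·H[3][j] = (-1)·(1) + (-1)·(-1) + (1)·(1) + (1)·(-1) = -1 + 1 + 1 + -1 = 0.
So rows 0 and 3 are orthogonal; the diagonal entry equals n = 4.

(1,1) entry = 4; (0,3) entry = 0.


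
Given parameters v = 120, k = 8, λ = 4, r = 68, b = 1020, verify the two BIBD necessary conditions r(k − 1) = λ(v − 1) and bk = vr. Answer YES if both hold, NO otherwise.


Condition (i): r(k − 1) = 68·7 = 476; λ(v − 1) = 4·119 = 476. Match? YES.
Condition (ii): bk = 1020·8 = 8160; vr = 120·68 = 8160. Match? YES.
Both conditions hold? YES.

YES


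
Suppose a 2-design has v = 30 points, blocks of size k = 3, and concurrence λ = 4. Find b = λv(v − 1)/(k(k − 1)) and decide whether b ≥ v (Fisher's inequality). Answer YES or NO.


b = λv(v − 1)/(k(k − 1)) = 4·30·29/(3·2) = 3480/6 = 580.
Compare with v = 30: b ≥ v, so Fisher's inequality holds.

YES


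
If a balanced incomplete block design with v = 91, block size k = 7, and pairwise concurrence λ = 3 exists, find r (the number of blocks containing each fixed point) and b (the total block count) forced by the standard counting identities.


Any 2-(v, k, λ) BIBD satisfies two necessary conditions:
  (i)  Each point sits in r blocks, and counting incidences through any fixed point gives r(k − 1) = λ(v − 1), so r = λ(v − 1)/(k − 1).
  (ii) Total incidences bk = vr, so b = vr/k.
Step 1: r = λ(v − 1)/(k − 1) = 3·(91 − 1)/(7 − 1) = 3·90/6 = 270/6 = 45.
Step 2: b = vr/k = 91·45/7 = 4095/7 = 585.
Check integrality: r = 45 ∈ Z ✓, b = 585 ∈ Z ✓.
(These identities are necessary conditions: they determine r and b for any design with these parameters, but do not by themselves prove that one exists.)

r = 45, b = 585.


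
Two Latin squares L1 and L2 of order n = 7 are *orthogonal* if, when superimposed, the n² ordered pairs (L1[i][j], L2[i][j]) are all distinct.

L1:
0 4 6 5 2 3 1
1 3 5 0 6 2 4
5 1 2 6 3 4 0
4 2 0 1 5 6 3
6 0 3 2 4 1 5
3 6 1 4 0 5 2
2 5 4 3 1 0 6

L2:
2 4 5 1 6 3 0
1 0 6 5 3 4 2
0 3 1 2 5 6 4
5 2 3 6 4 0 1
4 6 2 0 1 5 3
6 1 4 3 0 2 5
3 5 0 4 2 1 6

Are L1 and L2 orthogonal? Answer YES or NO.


Form the n² = 49 superimposed pairs (L1[i][j], L2[i][j]), row by row (rows and columns indexed from 0):
row 0: (0,2) (4,4) (6,5) (5,1) (2,6) (3,3) (1,0)
row 1: (1,1) (3,0) (5,6) (0,5) (6,3) (2,4) (4,2)
row 2: (5,0) (1,3) (2,1) (6,2) (3,5) (4,6) (0,4)
row 3: (4,5) (2,2) (0,3) (1,6) (5,4) (6,0) (3,1)
row 4: (6,4) (0,6) (3,2) (2,0) (4,1) (1,5) (5,3)
row 5: (3,6) (6,1) (1,4) (4,3) (0,0) (5,2) (2,5)
row 6: (2,3) (5,5) (4,0) (3,4) (1,2) (0,1) (6,6)
Orthogonality requires all 49 pairs distinct.
Check by first coordinate: for each symbol s of L1, list the L2 entries in the n cells where L1 = s; they must all differ.
  L1 = 0: L2 entries (in reading order) 2, 5, 4, 3, 6, 0, 1 — all 7 distinct ✓
  L1 = 1: L2 entries (in reading order) 0, 1, 3, 6, 5, 4, 2 — all 7 distinct ✓
  L1 = 2: L2 entries (in reading order) 6, 4, 1, 2, 0, 5, 3 — all 7 distinct ✓
  L1 = 3: L2 entries (in reading order) 3, 0, 5, 1, 2, 6, 4 — all 7 distinct ✓
  L1 = 4: L2 entries (in reading order) 4, 2, 6, 5, 1, 3, 0 — all 7 distinct ✓
  L1 = 5: L2 entries (in reading order) 1, 6, 0, 4, 3, 2, 5 — all 7 distinct ✓
  L1 = 6: L2 entries (in reading order) 5, 3, 2, 0, 4, 1, 6 — all 7 distinct ✓
Every symbol of L1 meets every symbol of L2 exactly once, so all 49 pairs are distinct (49 of 49).
Conclusion: YES.

YES


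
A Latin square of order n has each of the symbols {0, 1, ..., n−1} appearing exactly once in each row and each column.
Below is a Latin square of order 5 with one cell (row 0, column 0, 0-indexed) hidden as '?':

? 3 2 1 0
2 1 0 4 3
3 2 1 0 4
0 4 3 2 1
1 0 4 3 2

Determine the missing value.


Row 0 contains symbols [0, 1, 2, 3] — missing [4].
Column 0 contains symbols [0, 1, 2, 3] — missing [4].
The missing symbol must appear in both missing sets; intersection = [4].
Therefore the hidden value is 4.

Missing value = 4.


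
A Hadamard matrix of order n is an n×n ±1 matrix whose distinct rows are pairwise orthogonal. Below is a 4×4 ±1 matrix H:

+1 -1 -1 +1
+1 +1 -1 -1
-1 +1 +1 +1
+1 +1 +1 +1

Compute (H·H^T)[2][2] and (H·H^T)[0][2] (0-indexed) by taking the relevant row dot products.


Row 0 of H: [1, -1, -1, 1].
Row 2 of H: [-1, 1, 1, 1].
(H·H^T)[2][2] = Σ_j H[2][j]·H[2][j] = (-1)² + (1)² + (1)² + (1)² = 1 + 1 + 1 + 1 = 4.
(H·H^T)[0][2] = Σ_j H[0][j]·H[2][j] = (1)·(-1) + (-1)·(1) + (-1)·(1) + (1)·(1) = -1 + -1 + -1 + 1 = -2.
Rows 0 and 2 are not orthogonal (dot product = -2 ≠ 0), so H is not a Hadamard matrix.

(2,2) entry = 4; (0,2) entry = -2.


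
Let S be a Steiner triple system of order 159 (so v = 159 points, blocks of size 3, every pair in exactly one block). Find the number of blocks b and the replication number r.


An STS(v) is a 2-(v, 3, 1) BIBD: block size k = 3, λ = 1.
Replication: r(k − 1) = λ(v − 1) ⇒ r·2 = 159 − 1 = 158 ⇒ r = 79.
Block count: b = v(v − 1)/6 = 159·158/6 = 25122/6 = 4187.
(Check via bk = vr: 4187·3 = 12561 = 159·79 = 12561 ✓.)

r = 79, b = 4187.


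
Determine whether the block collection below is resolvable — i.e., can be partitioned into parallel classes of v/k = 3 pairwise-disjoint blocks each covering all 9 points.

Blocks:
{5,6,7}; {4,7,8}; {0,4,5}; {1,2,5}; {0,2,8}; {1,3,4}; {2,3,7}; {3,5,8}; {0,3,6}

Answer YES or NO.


v = 9, block size k = 3, number of blocks = 9.
For resolvability, blocks must partition into parallel classes of size v/k = 3.
Total blocks must therefore be a multiple of 3: 9 = 3·3 + 0 ⇒ divisible ✓.
Consider block {0,4,5}. The only other block(s) in the collection disjoint from it are {2,3,7} — just 1 block(s). Any parallel class containing {0,4,5} would need 2 other blocks each disjoint from it, so no parallel class of size 3 can contain {0,4,5}.
Since every block must belong to some parallel class in a resolution, the collection cannot be partitioned into parallel classes.
Resolvable? NO.

NO


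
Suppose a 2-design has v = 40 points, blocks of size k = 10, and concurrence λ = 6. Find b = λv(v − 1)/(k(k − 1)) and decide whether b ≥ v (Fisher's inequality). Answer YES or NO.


b = λv(v − 1)/(k(k − 1)) = 6·40·39/(10·9) = 9360/90 = 104.
Compare with v = 40: b ≥ v, so Fisher's inequality holds.

YES


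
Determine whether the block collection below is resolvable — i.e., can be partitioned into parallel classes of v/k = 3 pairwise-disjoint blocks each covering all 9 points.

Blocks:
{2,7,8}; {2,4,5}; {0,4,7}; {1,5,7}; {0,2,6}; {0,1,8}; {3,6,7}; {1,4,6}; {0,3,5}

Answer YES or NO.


v = 9, block size k = 3, number of blocks = 9.
For resolvability, blocks must partition into parallel classes of size v/k = 3.
Total blocks must therefore be a multiple of 3: 9 = 3·3 + 0 ⇒ divisible ✓.
Consider block {0,4,7}. It intersects every other block in the collection, so no parallel class of size 3 can contain it.
Since every block must belong to some parallel class in a resolution, the collection cannot be partitioned into parallel classes.
Resolvable? NO.

NO


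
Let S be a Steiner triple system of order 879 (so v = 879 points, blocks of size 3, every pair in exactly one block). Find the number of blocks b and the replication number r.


An STS(v) is a 2-(v, 3, 1) BIBD: block size k = 3, λ = 1.
Replication: r(k − 1) = λ(v − 1) ⇒ r·2 = 879 − 1 = 878 ⇒ r = 439.
Block count: bk = vr ⇒ b·3 = 879·439 = 385881 ⇒ b = 128627.
(Check via b = v(v − 1)/6 = 879·878/6 = 771762/6 = 128627.)

r = 439, b = 128627.


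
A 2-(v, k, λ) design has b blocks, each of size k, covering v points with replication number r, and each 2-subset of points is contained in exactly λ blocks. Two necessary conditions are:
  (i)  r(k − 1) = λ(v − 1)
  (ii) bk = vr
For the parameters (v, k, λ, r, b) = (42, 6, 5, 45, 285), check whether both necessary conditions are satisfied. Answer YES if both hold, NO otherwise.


Condition (i): r(k − 1) = 45·5 = 225; λ(v − 1) = 5·41 = 205. Match? NO.
Condition (ii): bk = 285·6 = 1710; vr = 42·45 = 1890. Match? NO.
Both conditions hold? NO.

NO


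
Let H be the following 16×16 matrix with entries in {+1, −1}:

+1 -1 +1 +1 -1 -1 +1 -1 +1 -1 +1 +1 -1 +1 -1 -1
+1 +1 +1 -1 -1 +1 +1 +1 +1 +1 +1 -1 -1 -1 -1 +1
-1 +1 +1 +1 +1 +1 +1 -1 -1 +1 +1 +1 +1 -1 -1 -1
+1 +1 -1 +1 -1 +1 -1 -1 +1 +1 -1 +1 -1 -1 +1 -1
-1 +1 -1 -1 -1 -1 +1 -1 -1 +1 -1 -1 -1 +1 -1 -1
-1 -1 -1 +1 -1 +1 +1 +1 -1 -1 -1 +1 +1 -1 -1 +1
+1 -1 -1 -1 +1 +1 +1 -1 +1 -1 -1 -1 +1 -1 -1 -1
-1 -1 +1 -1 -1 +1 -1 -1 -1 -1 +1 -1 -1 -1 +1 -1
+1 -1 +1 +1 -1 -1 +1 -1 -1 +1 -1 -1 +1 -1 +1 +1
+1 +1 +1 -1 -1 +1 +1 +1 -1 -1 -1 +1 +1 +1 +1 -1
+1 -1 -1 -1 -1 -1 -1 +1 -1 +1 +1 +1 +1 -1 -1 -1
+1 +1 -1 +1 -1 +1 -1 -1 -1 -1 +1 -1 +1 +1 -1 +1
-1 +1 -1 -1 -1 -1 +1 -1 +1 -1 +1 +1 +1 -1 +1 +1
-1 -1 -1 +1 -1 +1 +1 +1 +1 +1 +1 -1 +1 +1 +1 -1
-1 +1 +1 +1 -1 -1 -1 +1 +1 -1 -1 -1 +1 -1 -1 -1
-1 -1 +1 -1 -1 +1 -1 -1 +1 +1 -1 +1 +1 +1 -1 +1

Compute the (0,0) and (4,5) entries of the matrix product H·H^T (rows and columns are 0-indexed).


Row 0 of H: [1, -1, 1, 1, -1, -1, 1, -1, 1, -1, 1, 1, -1, 1, -1, -1].
Row 4 of H: [-1, 1, -1, -1, -1, -1, 1, -1, -1, 1, -1, -1, -1, 1, -1, -1].
Row 5 of H: [-1, -1, -1, 1, -1, 1, 1, 1, -1, -1, -1, 1, 1, -1, -1, 1].
(H·H^T)[0][0] = Σ_j H[0][j]·H[0][j] = (1)² + (-1)² + (1)² + (1)² + (-1)² + (-1)² + (1)² + (-1)² + (1)² + (-1)² + (1)² + (1)² + (-1)² + (1)² + (-1)² + (-1)² = 1 + 1 + 1 + 1 + 1 + 1 + 1 + 1 + 1 + 1 + 1 + 1 + 1 + 1 + 1 + 1 = 16.
(H·H^T)[4][5] = Σ_j H[4][j]·H[5][j] = (-1)·(-1) + (1)·(-1) + (-1)·(-1) + (-1)·(1) + (-1)·(-1) + (-1)·(1) + (1)·(1) + (-1)·(1) + (-1)·(-1) + (1)·(-1) + (-1)·(-1) + (-1)·(1) + (-1)·(1) + (1)·(-1) + (-1)·(-1) + (-1)·(1) = 1 + -1 + 1 + -1 + 1 + -1 + 1 + -1 + 1 + -1 + 1 + -1 + -1 + -1 + 1 + -1 = -2.
Rows 4 and 5 are not orthogonal (dot product = -2 ≠ 0), so H is not a Hadamard matrix.

(0,0) entry = 16; (4,5) entry = -2.


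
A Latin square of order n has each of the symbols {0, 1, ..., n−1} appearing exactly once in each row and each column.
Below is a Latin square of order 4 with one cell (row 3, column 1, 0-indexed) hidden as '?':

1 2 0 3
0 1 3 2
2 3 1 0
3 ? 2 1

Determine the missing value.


Row 3 contains symbols [1, 2, 3] — missing [0].
Column 1 contains symbols [1, 2, 3] — missing [0].
The missing symbol must appear in both missing sets; intersection = [0].
Therefore the hidden value is 0.

Missing value = 0.


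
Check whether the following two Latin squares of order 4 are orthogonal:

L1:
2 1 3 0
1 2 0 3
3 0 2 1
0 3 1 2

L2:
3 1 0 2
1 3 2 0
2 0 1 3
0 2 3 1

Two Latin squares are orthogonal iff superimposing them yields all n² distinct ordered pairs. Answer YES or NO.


Form the n² = 16 superimposed pairs (L1[i][j], L2[i][j]), row by row (rows and columns indexed from 0):
row 0: (2,3) (1,1) (3,0) (0,2)
row 1: (1,1) (2,3) (0,2) (3,0)
row 2: (3,2) (0,0) (2,1) (1,3)
row 3: (0,0) (3,2) (1,3) (2,1)
Orthogonality requires all 16 pairs distinct.
But the pair (1,1) repeats: cell (0,1) has L1 = 1, L2 = 1, and cell (1,0) has L1 = 1, L2 = 1.
A repeated pair means some other pair never occurs (only 8 distinct pairs out of 16), so the squares are not orthogonal.
Conclusion: NO.

NO


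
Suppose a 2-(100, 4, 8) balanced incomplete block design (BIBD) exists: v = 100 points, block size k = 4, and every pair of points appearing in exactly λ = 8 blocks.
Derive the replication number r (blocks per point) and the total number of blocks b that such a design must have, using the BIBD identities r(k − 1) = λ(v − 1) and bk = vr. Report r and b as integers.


Any 2-(v, k, λ) BIBD satisfies two necessary conditions:
  (i)  Each point sits in r blocks, and counting incidences through any fixed point gives r(k − 1) = λ(v − 1), so r = λ(v − 1)/(k − 1).
  (ii) Total incidences bk = vr, so b = vr/k.
Step 1: r = λ(v − 1)/(k − 1) = 8·(100 − 1)/(4 − 1) = 8·99/3 = 792/3 = 264.
Step 2: b = vr/k = 100·264/4 = 26400/4 = 6600.
Check integrality: r = 264 ∈ Z ✓, b = 6600 ∈ Z ✓.
(These identities are necessary conditions: they determine r and b for any design with these parameters, but do not by themselves prove that one exists.)

r = 264, b = 6600.


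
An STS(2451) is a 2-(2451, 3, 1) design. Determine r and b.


An STS(v) is a 2-(v, 3, 1) BIBD: block size k = 3, λ = 1.
Replication: r(k − 1) = λ(v − 1) ⇒ r·2 = 2451 − 1 = 2450 ⇒ r = 1225.
Block count: b = v(v − 1)/6 = 2451·2450/6 = 6004950/6 = 1000825.
(Check via bk = vr: 1000825·3 = 3002475 = 2451·1225 = 3002475 ✓.)

r = 1225, b = 1000825.


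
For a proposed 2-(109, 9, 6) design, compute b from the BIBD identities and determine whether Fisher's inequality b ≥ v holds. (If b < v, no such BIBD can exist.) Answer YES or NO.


r = λ(v − 1)/(k − 1) = 6·108/8 = 81.
b = vr/k = 109·81/9 = 981.
Fisher's inequality: b ≥ v ⇔ 981 ≥ 109? YES.

YES


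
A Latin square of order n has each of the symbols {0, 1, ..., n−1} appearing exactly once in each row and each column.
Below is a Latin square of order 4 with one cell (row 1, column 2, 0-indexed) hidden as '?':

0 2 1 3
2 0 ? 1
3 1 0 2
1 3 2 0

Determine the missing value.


Row 1 contains symbols [0, 1, 2] — missing [3].
Column 2 contains symbols [0, 1, 2] — missing [3].
The missing symbol must appear in both missing sets; intersection = [3].
Therefore the hidden value is 3.

Missing value = 3.


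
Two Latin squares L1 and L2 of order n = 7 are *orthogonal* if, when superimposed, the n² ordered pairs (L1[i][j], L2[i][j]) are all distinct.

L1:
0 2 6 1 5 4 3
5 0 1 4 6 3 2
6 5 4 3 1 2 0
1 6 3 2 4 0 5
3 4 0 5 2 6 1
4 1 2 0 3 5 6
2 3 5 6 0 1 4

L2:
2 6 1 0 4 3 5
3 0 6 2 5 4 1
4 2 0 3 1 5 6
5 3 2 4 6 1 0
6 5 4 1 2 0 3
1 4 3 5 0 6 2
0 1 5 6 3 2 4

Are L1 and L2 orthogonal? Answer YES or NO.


Form the n² = 49 superimposed pairs (L1[i][j], L2[i][j]), row by row (rows and columns indexed from 0):
row 0: (0,2) (2,6) (6,1) (1,0) (5,4) (4,3) (3,5)
row 1: (5,3) (0,0) (1,6) (4,2) (6,5) (3,4) (2,1)
row 2: (6,4) (5,2) (4,0) (3,3) (1,1) (2,5) (0,6)
row 3: (1,5) (6,3) (3,2) (2,4) (4,6) (0,1) (5,0)
row 4: (3,6) (4,5) (0,4) (5,1) (2,2) (6,0) (1,3)
row 5: (4,1) (1,4) (2,3) (0,5) (3,0) (5,6) (6,2)
row 6: (2,0) (3,1) (5,5) (6,6) (0,3) (1,2) (4,4)
Orthogonality requires all 49 pairs distinct.
Check by first coordinate: for each symbol s of L1, list the L2 entries in the n cells where L1 = s; they must all differ.
  L1 = 0: L2 entries (in reading order) 2, 0, 6, 1, 4, 5, 3 — all 7 distinct ✓
  L1 = 1: L2 entries (in reading order) 0, 6, 1, 5, 3, 4, 2 — all 7 distinct ✓
  L1 = 2: L2 entries (in reading order) 6, 1, 5, 4, 2, 3, 0 — all 7 distinct ✓
  L1 = 3: L2 entries (in reading order) 5, 4, 3, 2, 6, 0, 1 — all 7 distinct ✓
  L1 = 4: L2 entries (in reading order) 3, 2, 0, 6, 5, 1, 4 — all 7 distinct ✓
  L1 = 5: L2 entries (in reading order) 4, 3, 2, 0, 1, 6, 5 — all 7 distinct ✓
  L1 = 6: L2 entries (in reading order) 1, 5, 4, 3, 0, 2, 6 — all 7 distinct ✓
Every symbol of L1 meets every symbol of L2 exactly once, so all 49 pairs are distinct (49 of 49).
Conclusion: YES.

YES


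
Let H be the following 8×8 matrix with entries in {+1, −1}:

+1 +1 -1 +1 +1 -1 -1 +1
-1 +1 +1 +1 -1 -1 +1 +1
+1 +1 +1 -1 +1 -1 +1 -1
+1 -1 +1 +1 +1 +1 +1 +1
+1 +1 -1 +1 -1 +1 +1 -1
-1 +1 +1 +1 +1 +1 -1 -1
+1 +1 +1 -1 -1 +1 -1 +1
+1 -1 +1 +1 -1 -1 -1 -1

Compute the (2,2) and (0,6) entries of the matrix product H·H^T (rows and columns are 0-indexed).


Row 0 of H: [1, 1, -1, 1, 1, -1, -1, 1].
Row 2 of H: [1, 1, 1, -1, 1, -1, 1, -1].
Row 6 of H: [1, 1, 1, -1, -1, 1, -1, 1].
(H·H^T)[2][2] = Σ_j H[2][j]·H[2][j] = (1)² + (1)² + (1)² + (-1)² + (1)² + (-1)² + (1)² + (-1)² = 1 + 1 + 1 + 1 + 1 + 1 + 1 + 1 = 8.
(H·H^T)[0][6] = Σ_j H[0][j]·H[6][j] = (1)·(1) + (1)·(1) + (-1)·(1) + (1)·(-1) + (1)·(-1) + (-1)·(1) + (-1)·(-1) + (1)·(1) = 1 + 1 + -1 + -1 + -1 + -1 + 1 + 1 = 0.
So rows 0 and 6 are orthogonal; the diagonal entry equals n = 8.

(2,2) entry = 8; (0,6) entry = 0.
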